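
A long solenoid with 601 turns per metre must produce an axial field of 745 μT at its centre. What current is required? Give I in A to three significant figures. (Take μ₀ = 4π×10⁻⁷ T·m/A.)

I ≈ 0.986 A

Inside a long solenoid B = μ₀nI with n = 601 m⁻¹, so I = B/(μ₀n).
I = 7.45×10⁻⁴ / (4π×10⁻⁷ × 601) = 0.986 A.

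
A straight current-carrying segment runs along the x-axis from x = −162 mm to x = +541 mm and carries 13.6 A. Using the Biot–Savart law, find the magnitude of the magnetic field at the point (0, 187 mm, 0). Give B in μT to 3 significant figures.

B ≈ 11.6 μT

For a finite straight segment, B = (μ₀I/4πd)(sinθ₁ + sinθ₂), where θ₁, θ₂ are the angles from the perpendicular to each end.
The perpendicular distance is d = 0.187 m; the end-offsets along the wire are a = 0.162 m and b = 0.541 m.
sinθ₁ = 0.162/√(0.162²+0.187²) = 0.6548; sinθ₂ = 0.541/√(0.541²+0.187²) = 0.9451.
B = (4π×10⁻⁷ × 13.6) / (4π × 0.187) × (0.6548 + 0.9451) = 1.16×10⁻⁵ T.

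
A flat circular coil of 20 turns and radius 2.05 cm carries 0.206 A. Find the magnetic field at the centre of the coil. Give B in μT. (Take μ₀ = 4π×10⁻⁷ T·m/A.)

B ≈ 126 μT

For an N-turn flat coil, B = Nμ₀I/(2R) with R = 0.0205 m.
B = 20 × 6.31×10⁻⁶ T = 1.26×10⁻⁴ T.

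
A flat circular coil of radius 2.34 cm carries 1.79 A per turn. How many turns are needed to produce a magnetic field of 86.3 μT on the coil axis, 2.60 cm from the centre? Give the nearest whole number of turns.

For an N-turn coil, B = Nμ₀IR²/[2(R²+z²)^(3/2)]. A single turn gives B₁ = 1.44×10⁻⁵ T with R = 0.0234 m, z = 0.026 m.
N = B/B₁ = 8.63×10⁻⁵ / 1.44×10⁻⁵ = 6.00.

N = 6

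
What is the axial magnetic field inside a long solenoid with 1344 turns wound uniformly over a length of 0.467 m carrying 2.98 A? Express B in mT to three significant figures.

B ≈ 10.8 mT

Inside a long solenoid, B = μ₀nI with n = 2878 turns/m.
B = 4π×10⁻⁷ × 2878 × 2.98 = 1.08×10⁻² T.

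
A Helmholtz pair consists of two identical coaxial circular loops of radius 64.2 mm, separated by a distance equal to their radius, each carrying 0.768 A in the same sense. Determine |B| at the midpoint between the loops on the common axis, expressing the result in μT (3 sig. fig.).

B ≈ 10.8 μT

Each loop contributes B = μ₀IR²/[2(R²+z²)^(3/2)] on the axis, with z measured from that loop.
Loop 1 (z = 0.0321 m): B₁ = 5.38×10⁻⁶ T. Loop 2 (z = 0.0321 m): B₂ = 5.38×10⁻⁶ T.
The fields add: B = B₁ + B₂ = 1.08×10⁻⁵ T.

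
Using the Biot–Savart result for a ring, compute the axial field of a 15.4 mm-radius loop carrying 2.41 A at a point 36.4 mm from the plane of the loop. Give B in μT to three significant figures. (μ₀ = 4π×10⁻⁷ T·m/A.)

B ≈ 5.82 μT

On the axis of a circular loop, B = μ₀IR² / [2(R²+z²)^(3/2)].
R² + z² = (0.0154)² + (0.0364)² = 0.001562 m², and (R²+z²)^(3/2) = 6.17×10⁻⁵ m³.
B = (4π×10⁻⁷ × 2.41 × 0.0002372) / (2 × 6.17×10⁻⁵) = 5.82×10⁻⁶ T.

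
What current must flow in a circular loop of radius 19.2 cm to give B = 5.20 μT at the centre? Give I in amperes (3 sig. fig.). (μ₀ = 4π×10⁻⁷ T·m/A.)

At the centre of a circular loop B = μ₀I/(2R), so I = 2RB/μ₀.
With R = 0.192 m, I = 2 × 0.192 × 5.20×10⁻⁶ / (4π×10⁻⁷) = 1.59 A.

I ≈ 1.59 A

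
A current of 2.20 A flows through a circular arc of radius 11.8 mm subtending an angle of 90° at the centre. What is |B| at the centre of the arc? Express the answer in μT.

The Biot–Savart field of a circular arc at its centre is B = μ₀Iφ/(4πR), with φ = 1.571 rad.
B = (4π×10⁻⁷ × 2.20 × 1.571) / (4π × 0.0118) = 2.93×10⁻⁵ T.

B ≈ 29.3 μT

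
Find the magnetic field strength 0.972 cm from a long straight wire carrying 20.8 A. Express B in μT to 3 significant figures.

For an infinitely long straight wire, B = μ₀I/(2πd).
B = (4π×10⁻⁷ × 20.8) / (2π × 0.00972) = 4.28×10⁻⁴ T.

B ≈ 428 μT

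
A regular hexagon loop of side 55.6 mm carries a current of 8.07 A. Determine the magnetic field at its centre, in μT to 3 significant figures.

B ≈ 101 μT

Each side is a finite straight segment at perpendicular distance d = a/(2 tan(π/6)) = 0.04815 m from the centre, with end-angles ±π/6.
One side contributes B₁ = (μ₀I/4πd)·2 sin(π/6) = 1.68×10⁻⁵ T.
All 6 sides add in the same direction: B = 6 × 1.68×10⁻⁵ = 1.01×10⁻⁴ T.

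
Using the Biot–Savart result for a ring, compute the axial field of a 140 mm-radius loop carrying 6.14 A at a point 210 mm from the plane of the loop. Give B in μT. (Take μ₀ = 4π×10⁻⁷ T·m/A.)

B ≈ 4.70 μT

On the axis of a circular loop, B = μ₀IR² / [2(R²+z²)^(3/2)].
R² + z² = (0.14)² + (0.21)² = 0.0637 m², and (R²+z²)^(3/2) = 1.61×10⁻² m³.
B = (4π×10⁻⁷ × 6.14 × 0.0196) / (2 × 1.61×10⁻²) = 4.70×10⁻⁶ T.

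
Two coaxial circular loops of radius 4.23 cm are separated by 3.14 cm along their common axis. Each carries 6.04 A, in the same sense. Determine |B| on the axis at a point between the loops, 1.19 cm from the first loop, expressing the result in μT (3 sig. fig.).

Each loop contributes B = μ₀IR²/[2(R²+z²)^(3/2)] on the axis, with z measured from that loop.
Loop 1 (z = 0.0119 m): B₁ = 8.00×10⁻⁵ T. Loop 2 (z = 0.0195 m): B₂ = 6.72×10⁻⁵ T.
The fields add: B = B₁ + B₂ = 1.47×10⁻⁴ T.

B ≈ 147 μT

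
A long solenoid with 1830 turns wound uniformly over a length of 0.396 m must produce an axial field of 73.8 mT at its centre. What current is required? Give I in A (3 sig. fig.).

I ≈ 12.7 A

Inside a long solenoid B = μ₀nI with n = 4621 m⁻¹, so I = B/(μ₀n).
I = 7.38×10⁻² / (4π×10⁻⁷ × 4621) = 12.7 A.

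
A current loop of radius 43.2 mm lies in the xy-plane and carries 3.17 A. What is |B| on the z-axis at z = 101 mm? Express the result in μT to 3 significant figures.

B ≈ 2.80 μT

On the axis of a circular loop, B = μ₀IR² / [2(R²+z²)^(3/2)].
R² + z² = (0.0432)² + (0.101)² = 0.01207 m², and (R²+z²)^(3/2) = 1.33×10⁻³ m³.
B = (4π×10⁻⁷ × 3.17 × 0.001866) / (2 × 1.33×10⁻³) = 2.80×10⁻⁶ T.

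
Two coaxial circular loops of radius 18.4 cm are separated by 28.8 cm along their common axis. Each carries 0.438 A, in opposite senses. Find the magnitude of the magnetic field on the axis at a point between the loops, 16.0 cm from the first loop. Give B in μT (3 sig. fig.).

B ≈ 0.185 μT

Each loop contributes B = μ₀IR²/[2(R²+z²)^(3/2)] on the axis, with z measured from that loop.
Loop 1 (z = 0.16 m): B₁ = 6.43×10⁻⁷ T. Loop 2 (z = 0.128 m): B₂ = 8.27×10⁻⁷ T.
The fields oppose: B = |B₁ − B₂| = 1.85×10⁻⁷ T.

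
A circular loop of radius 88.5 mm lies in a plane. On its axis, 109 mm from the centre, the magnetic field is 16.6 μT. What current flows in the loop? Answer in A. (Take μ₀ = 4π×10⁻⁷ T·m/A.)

On the axis of a loop, B = μ₀IR²/[2(R²+z²)^(3/2)], so I = 2B(R²+z²)^(3/2)/(μ₀R²).
R² + z² = 0.007832 + 0.01188 = 0.01971 m²; raised to 3/2 gives 2.77×10⁻³ m³.
I = 2 × 1.66×10⁻⁵ × 2.77×10⁻³ / (1.26×10⁻⁶ × 0.007832) = 9.34 A.

I ≈ 9.34 A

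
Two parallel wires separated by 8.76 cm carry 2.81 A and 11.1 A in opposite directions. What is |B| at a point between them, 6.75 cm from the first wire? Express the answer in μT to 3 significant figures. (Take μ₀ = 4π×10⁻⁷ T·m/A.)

B ≈ 119 μT

Each long wire gives B = μ₀I/(2πd). Distances are d₁ = 0.0675 m and d₂ = 0.0201 m.
B₁ = 8.33×10⁻⁶ T, B₂ = 1.10×10⁻⁴ T.
Between antiparallel currents both contributions point the same way, so they add. B = B₁ + B₂ = 8.33×10⁻⁶ + 1.10×10⁻⁴ = 1.19×10⁻⁴ T.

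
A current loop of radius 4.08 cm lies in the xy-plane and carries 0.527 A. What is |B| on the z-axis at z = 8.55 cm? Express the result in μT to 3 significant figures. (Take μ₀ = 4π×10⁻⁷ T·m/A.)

On the axis of a circular loop, B = μ₀IR² / [2(R²+z²)^(3/2)].
R² + z² = (0.0408)² + (0.0855)² = 0.008975 m², and (R²+z²)^(3/2) = 8.50×10⁻⁴ m³.
B = (4π×10⁻⁷ × 0.527 × 0.001665) / (2 × 8.50×10⁻⁴) = 6.48×10⁻⁷ T.

B ≈ 0.648 μT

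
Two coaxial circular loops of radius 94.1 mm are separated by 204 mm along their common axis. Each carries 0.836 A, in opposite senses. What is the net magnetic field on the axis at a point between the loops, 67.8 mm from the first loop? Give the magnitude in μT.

Each loop contributes B = μ₀IR²/[2(R²+z²)^(3/2)] on the axis, with z measured from that loop.
Loop 1 (z = 0.0678 m): B₁ = 2.98×10⁻⁶ T. Loop 2 (z = 0.1362 m): B₂ = 1.03×10⁻⁶ T.
The fields oppose: B = |B₁ − B₂| = 1.96×10⁻⁶ T.

B ≈ 1.96 μT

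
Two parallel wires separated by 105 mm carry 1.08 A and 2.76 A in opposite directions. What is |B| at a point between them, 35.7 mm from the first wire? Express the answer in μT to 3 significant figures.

B ≈ 14.0 μT

Each long wire gives B = μ₀I/(2πd). Distances are d₁ = 0.0357 m and d₂ = 0.0693 m.
B₁ = 6.05×10⁻⁶ T, B₂ = 7.97×10⁻⁶ T.
Between antiparallel currents both contributions point the same way, so they add. B = B₁ + B₂ = 6.05×10⁻⁶ + 7.97×10⁻⁶ = 1.40×10⁻⁵ T.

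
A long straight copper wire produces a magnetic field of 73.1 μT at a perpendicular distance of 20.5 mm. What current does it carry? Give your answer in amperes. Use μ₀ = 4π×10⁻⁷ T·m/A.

For a long straight wire B = μ₀I/(2πd), so I = 2πdB/μ₀.
I = 2π × 0.0205 × 7.31×10⁻⁵ / (4π×10⁻⁷) = 7.49 A.

I ≈ 7.49 A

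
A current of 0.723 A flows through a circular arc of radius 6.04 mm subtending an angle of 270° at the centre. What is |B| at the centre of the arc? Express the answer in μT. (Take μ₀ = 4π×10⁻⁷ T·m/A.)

The Biot–Savart field of a circular arc at its centre is B = μ₀Iφ/(4πR), with φ = 4.712 rad.
B = (4π×10⁻⁷ × 0.723 × 4.712) / (4π × 0.00604) = 5.64×10⁻⁵ T.

B ≈ 56.4 μT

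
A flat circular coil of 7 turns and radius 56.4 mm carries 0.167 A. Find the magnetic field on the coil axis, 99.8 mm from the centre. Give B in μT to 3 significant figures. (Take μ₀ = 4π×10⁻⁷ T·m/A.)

For an N-turn flat coil, B = Nμ₀IR²/[2(R²+z²)^(3/2)] with R = 0.0564 m, z = 0.0998 m.
B = 7 × 2.22×10⁻⁷ T = 1.55×10⁻⁶ T.

B ≈ 1.55 μT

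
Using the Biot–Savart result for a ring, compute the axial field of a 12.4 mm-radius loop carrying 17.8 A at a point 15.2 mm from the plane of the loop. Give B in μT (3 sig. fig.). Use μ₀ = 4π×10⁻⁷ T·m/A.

On the axis of a circular loop, B = μ₀IR² / [2(R²+z²)^(3/2)].
R² + z² = (0.0124)² + (0.0152)² = 0.0003848 m², and (R²+z²)^(3/2) = 7.55×10⁻⁶ m³.
B = (4π×10⁻⁷ × 17.8 × 0.0001538) / (2 × 7.55×10⁻⁶) = 2.28×10⁻⁴ T.

B ≈ 228 μT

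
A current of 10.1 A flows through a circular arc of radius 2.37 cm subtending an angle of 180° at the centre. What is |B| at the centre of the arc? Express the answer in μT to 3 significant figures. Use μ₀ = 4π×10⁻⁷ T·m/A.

B ≈ 134 μT

The Biot–Savart field of a circular arc at its centre is B = μ₀Iφ/(4πR), with φ = 3.142 rad.
B = (4π×10⁻⁷ × 10.1 × 3.142) / (4π × 0.0237) = 1.34×10⁻⁴ T.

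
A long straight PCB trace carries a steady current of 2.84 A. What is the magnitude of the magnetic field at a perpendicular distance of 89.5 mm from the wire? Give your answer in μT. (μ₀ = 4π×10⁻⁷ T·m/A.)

For an infinitely long straight wire, B = μ₀I/(2πd).
B = (4π×10⁻⁷ × 2.84) / (2π × 0.0895) = 6.35×10⁻⁶ T.

B ≈ 6.35 μT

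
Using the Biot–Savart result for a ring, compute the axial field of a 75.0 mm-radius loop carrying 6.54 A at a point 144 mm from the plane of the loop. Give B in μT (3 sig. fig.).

B ≈ 5.40 μT

On the axis of a circular loop, B = μ₀IR² / [2(R²+z²)^(3/2)].
R² + z² = (0.075)² + (0.144)² = 0.02636 m², and (R²+z²)^(3/2) = 4.28×10⁻³ m³.
B = (4π×10⁻⁷ × 6.54 × 0.005625) / (2 × 4.28×10⁻³) = 5.40×10⁻⁶ T.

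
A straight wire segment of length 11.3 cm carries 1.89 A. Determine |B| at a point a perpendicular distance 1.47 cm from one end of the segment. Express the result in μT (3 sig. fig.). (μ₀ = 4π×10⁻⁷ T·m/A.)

For a finite straight segment, B = (μ₀I/4πd)(sinθ₁ + sinθ₂), where θ₁, θ₂ are the angles from the perpendicular to each end.
The perpendicular foot is at one end, so the two end-offsets along the wire are 0 and L = 0.113 m.
sinθ₁ = 0/√(0²+0.0147²) = 0.0000; sinθ₂ = 0.113/√(0.113²+0.0147²) = 0.9916.
B = (4π×10⁻⁷ × 1.89) / (4π × 0.0147) × (0.0000 + 0.9916) = 1.27×10⁻⁵ T.

B ≈ 12.7 μT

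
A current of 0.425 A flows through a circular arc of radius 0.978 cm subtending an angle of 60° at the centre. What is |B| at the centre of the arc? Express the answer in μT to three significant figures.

B ≈ 4.55 μT

The Biot–Savart field of a circular arc at its centre is B = μ₀Iφ/(4πR), with φ = 1.047 rad.
B = (4π×10⁻⁷ × 0.425 × 1.047) / (4π × 0.00978) = 4.55×10⁻⁶ T.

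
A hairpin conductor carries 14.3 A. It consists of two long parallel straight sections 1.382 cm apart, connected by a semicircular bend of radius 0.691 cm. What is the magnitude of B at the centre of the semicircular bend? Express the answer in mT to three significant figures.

The semicircular arc contributes B_arc = μ₀I·π/(4πR) = μ₀I/(4R) = 6.50×10⁻⁴ T.
Each semi-infinite lead is at perpendicular distance R = 0.00691 m from the centre, with the perpendicular foot at its near end, so it contributes μ₀I/(4πR); both point the same way, together 4.14×10⁻⁴ T.
Arc and leads all point the same direction: B = 6.50×10⁻⁴ + 4.14×10⁻⁴ = 1.06×10⁻³ T.

B ≈ 1.06 mT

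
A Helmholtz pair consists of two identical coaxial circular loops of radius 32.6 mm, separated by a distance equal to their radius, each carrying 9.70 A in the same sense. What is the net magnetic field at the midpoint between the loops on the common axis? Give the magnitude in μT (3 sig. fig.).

B ≈ 268 μT

Each loop contributes B = μ₀IR²/[2(R²+z²)^(3/2)] on the axis, with z measured from that loop.
Loop 1 (z = 0.0163 m): B₁ = 1.34×10⁻⁴ T. Loop 2 (z = 0.0163 m): B₂ = 1.34×10⁻⁴ T.
The fields add: B = B₁ + B₂ = 2.68×10⁻⁴ T.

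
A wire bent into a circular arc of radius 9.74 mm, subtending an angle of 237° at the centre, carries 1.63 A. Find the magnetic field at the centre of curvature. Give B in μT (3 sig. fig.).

The Biot–Savart field of a circular arc at its centre is B = μ₀Iφ/(4πR), with φ = 4.136 rad.
B = (4π×10⁻⁷ × 1.63 × 4.136) / (4π × 0.00974) = 6.92×10⁻⁵ T.

B ≈ 69.2 μT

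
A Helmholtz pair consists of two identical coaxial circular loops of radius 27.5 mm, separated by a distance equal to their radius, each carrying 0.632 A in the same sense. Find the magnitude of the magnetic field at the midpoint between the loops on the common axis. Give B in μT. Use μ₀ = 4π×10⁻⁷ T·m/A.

Each loop contributes B = μ₀IR²/[2(R²+z²)^(3/2)] on the axis, with z measured from that loop.
Loop 1 (z = 0.01375 m): B₁ = 1.03×10⁻⁵ T. Loop 2 (z = 0.01375 m): B₂ = 1.03×10⁻⁵ T.
The fields add: B = B₁ + B₂ = 2.07×10⁻⁵ T.

B ≈ 20.7 μT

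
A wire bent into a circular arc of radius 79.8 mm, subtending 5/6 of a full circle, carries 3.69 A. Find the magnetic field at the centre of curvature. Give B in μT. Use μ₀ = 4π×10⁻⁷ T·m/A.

B ≈ 24.2 μT

The Biot–Savart field of a circular arc at its centre is B = μ₀Iφ/(4πR), with φ = 5.236 rad.
B = (4π×10⁻⁷ × 3.69 × 5.236) / (4π × 0.0798) = 2.42×10⁻⁵ T.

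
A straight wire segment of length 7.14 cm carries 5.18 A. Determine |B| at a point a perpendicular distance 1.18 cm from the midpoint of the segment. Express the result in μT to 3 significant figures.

B ≈ 83.4 μT

For a finite straight segment, B = (μ₀I/4πd)(sinθ₁ + sinθ₂), where θ₁, θ₂ are the angles from the perpendicular to each end.
The perpendicular from the point meets the wire at its midpoint, so each end is L/2 = 0.0357 m away along the wire.
sinθ₁ = 0.0357/√(0.0357²+0.0118²) = 0.9495; sinθ₂ = 0.0357/√(0.0357²+0.0118²) = 0.9495.
B = (4π×10⁻⁷ × 5.18) / (4π × 0.0118) × (0.9495 + 0.9495) = 8.34×10⁻⁵ T.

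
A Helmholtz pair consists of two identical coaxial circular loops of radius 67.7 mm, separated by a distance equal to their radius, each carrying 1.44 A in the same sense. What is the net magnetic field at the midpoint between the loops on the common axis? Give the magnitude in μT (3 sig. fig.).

B ≈ 19.1 μT

Each loop contributes B = μ₀IR²/[2(R²+z²)^(3/2)] on the axis, with z measured from that loop.
Loop 1 (z = 0.03385 m): B₁ = 9.56×10⁻⁶ T. Loop 2 (z = 0.03385 m): B₂ = 9.56×10⁻⁶ T.
The fields add: B = B₁ + B₂ = 1.91×10⁻⁵ T.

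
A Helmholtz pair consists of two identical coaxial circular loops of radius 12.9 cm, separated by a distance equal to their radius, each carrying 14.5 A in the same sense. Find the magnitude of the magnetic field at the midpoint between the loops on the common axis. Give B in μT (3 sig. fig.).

B ≈ 101 μT

Each loop contributes B = μ₀IR²/[2(R²+z²)^(3/2)] on the axis, with z measured from that loop.
Loop 1 (z = 0.0645 m): B₁ = 5.05×10⁻⁵ T. Loop 2 (z = 0.0645 m): B₂ = 5.05×10⁻⁵ T.
The fields add: B = B₁ + B₂ = 1.01×10⁻⁴ T.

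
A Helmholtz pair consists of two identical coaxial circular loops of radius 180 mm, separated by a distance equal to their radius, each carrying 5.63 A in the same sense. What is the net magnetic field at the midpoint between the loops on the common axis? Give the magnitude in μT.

B ≈ 28.1 μT

Each loop contributes B = μ₀IR²/[2(R²+z²)^(3/2)] on the axis, with z measured from that loop.
Loop 1 (z = 0.09 m): B₁ = 1.41×10⁻⁵ T. Loop 2 (z = 0.09 m): B₂ = 1.41×10⁻⁵ T.
The fields add: B = B₁ + B₂ = 2.81×10⁻⁵ T.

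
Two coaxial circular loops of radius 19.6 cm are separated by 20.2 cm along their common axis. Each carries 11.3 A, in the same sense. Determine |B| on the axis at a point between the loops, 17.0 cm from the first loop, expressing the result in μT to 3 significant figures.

B ≈ 50.4 μT

Each loop contributes B = μ₀IR²/[2(R²+z²)^(3/2)] on the axis, with z measured from that loop.
Loop 1 (z = 0.17 m): B₁ = 1.56×10⁻⁵ T. Loop 2 (z = 0.032 m): B₂ = 3.48×10⁻⁵ T.
The fields add: B = B₁ + B₂ = 5.04×10⁻⁵ T.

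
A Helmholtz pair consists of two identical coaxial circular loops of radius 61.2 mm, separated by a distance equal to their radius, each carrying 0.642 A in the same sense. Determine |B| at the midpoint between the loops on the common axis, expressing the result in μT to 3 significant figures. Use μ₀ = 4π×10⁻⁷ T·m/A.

Each loop contributes B = μ₀IR²/[2(R²+z²)^(3/2)] on the axis, with z measured from that loop.
Loop 1 (z = 0.0306 m): B₁ = 4.72×10⁻⁶ T. Loop 2 (z = 0.0306 m): B₂ = 4.72×10⁻⁶ T.
The fields add: B = B₁ + B₂ = 9.43×10⁻⁶ T.

B ≈ 9.43 μT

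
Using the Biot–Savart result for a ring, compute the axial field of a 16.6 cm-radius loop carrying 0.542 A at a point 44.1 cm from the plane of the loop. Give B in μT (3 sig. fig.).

On the axis of a circular loop, B = μ₀IR² / [2(R²+z²)^(3/2)].
R² + z² = (0.166)² + (0.441)² = 0.222 m², and (R²+z²)^(3/2) = 0.105 m³.
B = (4π×10⁻⁷ × 0.542 × 0.02756) / (2 × 0.105) = 8.97×10⁻⁸ T.

B ≈ 0.0897 μT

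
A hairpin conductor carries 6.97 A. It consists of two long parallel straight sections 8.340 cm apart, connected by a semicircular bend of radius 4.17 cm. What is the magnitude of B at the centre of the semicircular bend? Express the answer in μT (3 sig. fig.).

B ≈ 85.9 μT

The semicircular arc contributes B_arc = μ₀I·π/(4πR) = μ₀I/(4R) = 5.25×10⁻⁵ T.
Each semi-infinite lead is at perpendicular distance R = 0.0417 m from the centre, with the perpendicular foot at its near end, so it contributes μ₀I/(4πR); both point the same way, together 3.34×10⁻⁵ T.
Arc and leads all point the same direction: B = 5.25×10⁻⁵ + 3.34×10⁻⁵ = 8.59×10⁻⁵ T.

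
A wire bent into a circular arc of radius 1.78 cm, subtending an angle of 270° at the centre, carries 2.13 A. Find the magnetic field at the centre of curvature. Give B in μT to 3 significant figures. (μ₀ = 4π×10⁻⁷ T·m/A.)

The Biot–Savart field of a circular arc at its centre is B = μ₀Iφ/(4πR), with φ = 4.712 rad.
B = (4π×10⁻⁷ × 2.13 × 4.712) / (4π × 0.0178) = 5.64×10⁻⁵ T.

B ≈ 56.4 μT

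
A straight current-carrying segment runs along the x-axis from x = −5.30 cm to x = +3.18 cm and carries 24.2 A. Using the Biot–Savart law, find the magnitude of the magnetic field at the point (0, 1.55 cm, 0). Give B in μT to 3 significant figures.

B ≈ 290 μT

For a finite straight segment, B = (μ₀I/4πd)(sinθ₁ + sinθ₂), where θ₁, θ₂ are the angles from the perpendicular to each end.
The perpendicular distance is d = 0.0155 m; the end-offsets along the wire are a = 0.053 m and b = 0.0318 m.
sinθ₁ = 0.053/√(0.053²+0.0155²) = 0.9598; sinθ₂ = 0.0318/√(0.0318²+0.0155²) = 0.8989.
B = (4π×10⁻⁷ × 24.2) / (4π × 0.0155) × (0.9598 + 0.8989) = 2.90×10⁻⁴ T.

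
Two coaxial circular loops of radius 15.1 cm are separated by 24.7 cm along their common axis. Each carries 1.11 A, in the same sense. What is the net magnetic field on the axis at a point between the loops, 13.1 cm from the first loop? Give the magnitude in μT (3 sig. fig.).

Each loop contributes B = μ₀IR²/[2(R²+z²)^(3/2)] on the axis, with z measured from that loop.
Loop 1 (z = 0.131 m): B₁ = 1.99×10⁻⁶ T. Loop 2 (z = 0.116 m): B₂ = 2.30×10⁻⁶ T.
The fields add: B = B₁ + B₂ = 4.29×10⁻⁶ T.

B ≈ 4.29 μT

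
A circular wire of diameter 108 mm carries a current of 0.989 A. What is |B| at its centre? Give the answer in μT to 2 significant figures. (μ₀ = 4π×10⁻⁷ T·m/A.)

At the centre of a circular loop the Biot–Savart law gives B = μ₀I/(2R) (so R = 0.054 m).
B = (4π×10⁻⁷ × 0.989) / (2 × 0.054) = 1.15×10⁻⁵ T.

B ≈ 12 μT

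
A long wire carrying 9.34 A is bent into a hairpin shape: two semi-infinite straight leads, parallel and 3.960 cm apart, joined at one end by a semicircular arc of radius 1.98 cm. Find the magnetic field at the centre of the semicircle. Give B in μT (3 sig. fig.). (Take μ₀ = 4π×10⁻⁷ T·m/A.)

B ≈ 243 μT

The semicircular arc contributes B_arc = μ₀I·π/(4πR) = μ₀I/(4R) = 1.48×10⁻⁴ T.
Each semi-infinite lead is at perpendicular distance R = 0.0198 m from the centre, with the perpendicular foot at its near end, so it contributes μ₀I/(4πR); both point the same way, together 9.43×10⁻⁵ T.
Arc and leads all point the same direction: B = 1.48×10⁻⁴ + 9.43×10⁻⁵ = 2.43×10⁻⁴ T.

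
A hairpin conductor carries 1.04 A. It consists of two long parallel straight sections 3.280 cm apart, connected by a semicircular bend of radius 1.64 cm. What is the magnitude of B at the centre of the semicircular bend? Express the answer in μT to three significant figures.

The semicircular arc contributes B_arc = μ₀I·π/(4πR) = μ₀I/(4R) = 1.99×10⁻⁵ T.
Each semi-infinite lead is at perpendicular distance R = 0.0164 m from the centre, with the perpendicular foot at its near end, so it contributes μ₀I/(4πR); both point the same way, together 1.27×10⁻⁵ T.
Arc and leads all point the same direction: B = 1.99×10⁻⁵ + 1.27×10⁻⁵ = 3.26×10⁻⁵ T.

B ≈ 32.6 μT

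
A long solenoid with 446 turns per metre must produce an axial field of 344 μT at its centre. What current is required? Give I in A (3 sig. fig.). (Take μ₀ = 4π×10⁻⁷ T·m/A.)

Inside a long solenoid B = μ₀nI with n = 446 m⁻¹, so I = B/(μ₀n).
I = 3.44×10⁻⁴ / (4π×10⁻⁷ × 446) = 0.614 A.

I ≈ 0.614 A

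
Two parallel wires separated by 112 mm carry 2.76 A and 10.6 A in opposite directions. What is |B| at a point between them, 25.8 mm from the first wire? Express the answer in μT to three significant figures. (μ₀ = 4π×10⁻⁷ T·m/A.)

Each long wire gives B = μ₀I/(2πd). Distances are d₁ = 0.0258 m and d₂ = 0.0862 m.
B₁ = 2.14×10⁻⁵ T, B₂ = 2.46×10⁻⁵ T.
Between antiparallel currents both contributions point the same way, so they add. B = B₁ + B₂ = 2.14×10⁻⁵ + 2.46×10⁻⁵ = 4.60×10⁻⁵ T.

B ≈ 46.0 μT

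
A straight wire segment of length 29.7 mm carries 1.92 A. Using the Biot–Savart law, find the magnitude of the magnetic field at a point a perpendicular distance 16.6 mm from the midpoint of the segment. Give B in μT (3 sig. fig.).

B ≈ 15.4 μT

For a finite straight segment, B = (μ₀I/4πd)(sinθ₁ + sinθ₂), where θ₁, θ₂ are the angles from the perpendicular to each end.
The perpendicular from the point meets the wire at its midpoint, so each end is L/2 = 0.01485 m away along the wire.
sinθ₁ = 0.01485/√(0.01485²+0.0166²) = 0.6667; sinθ₂ = 0.01485/√(0.01485²+0.0166²) = 0.6667.
B = (4π×10⁻⁷ × 1.92) / (4π × 0.0166) × (0.6667 + 0.6667) = 1.54×10⁻⁵ T.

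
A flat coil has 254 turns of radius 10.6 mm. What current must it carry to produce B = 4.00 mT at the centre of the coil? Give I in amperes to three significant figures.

For an N-turn coil, B = Nμ₀I/(2R) with R = 0.0106 m, so I = 2RB/(Nμ₀) = 2 × 0.0106 × 4.00×10⁻³ / (254 × 4π×10⁻⁷) = 0.266 A.

I ≈ 0.266 A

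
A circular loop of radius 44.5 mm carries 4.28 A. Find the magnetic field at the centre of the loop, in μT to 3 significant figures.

At the centre of a circular loop the Biot–Savart law gives B = μ₀I/(2R).
B = (4π×10⁻⁷ × 4.28) / (2 × 0.0445) = 6.04×10⁻⁵ T.

B ≈ 60.4 μT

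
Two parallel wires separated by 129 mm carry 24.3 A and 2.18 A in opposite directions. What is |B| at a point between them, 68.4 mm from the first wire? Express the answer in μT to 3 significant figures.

Each long wire gives B = μ₀I/(2πd). Distances are d₁ = 0.0684 m and d₂ = 0.0606 m.
B₁ = 7.11×10⁻⁵ T, B₂ = 7.19×10⁻⁶ T.
Between antiparallel currents both contributions point the same way, so they add. B = B₁ + B₂ = 7.11×10⁻⁵ + 7.19×10⁻⁶ = 7.82×10⁻⁵ T.

B ≈ 78.2 μT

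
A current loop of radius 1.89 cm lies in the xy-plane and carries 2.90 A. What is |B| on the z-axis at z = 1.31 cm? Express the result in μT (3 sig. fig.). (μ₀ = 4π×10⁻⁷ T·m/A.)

B ≈ 53.5 μT

On the axis of a circular loop, B = μ₀IR² / [2(R²+z²)^(3/2)].
R² + z² = (0.0189)² + (0.0131)² = 0.0005288 m², and (R²+z²)^(3/2) = 1.22×10⁻⁵ m³.
B = (4π×10⁻⁷ × 2.90 × 0.0003572) / (2 × 1.22×10⁻⁵) = 5.35×10⁻⁵ T.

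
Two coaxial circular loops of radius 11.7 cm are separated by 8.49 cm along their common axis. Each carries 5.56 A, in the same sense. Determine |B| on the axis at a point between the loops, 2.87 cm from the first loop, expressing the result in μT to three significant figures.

B ≈ 49.2 μT

Each loop contributes B = μ₀IR²/[2(R²+z²)^(3/2)] on the axis, with z measured from that loop.
Loop 1 (z = 0.0287 m): B₁ = 2.74×10⁻⁵ T. Loop 2 (z = 0.0562 m): B₂ = 2.19×10⁻⁵ T.
The fields add: B = B₁ + B₂ = 4.92×10⁻⁵ T.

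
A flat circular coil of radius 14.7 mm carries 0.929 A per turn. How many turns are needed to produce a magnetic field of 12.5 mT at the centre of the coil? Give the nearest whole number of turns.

For an N-turn coil, B = Nμ₀I/(2R). A single turn gives B₁ = 3.97×10⁻⁵ T with R = 0.0147 m.
N = B/B₁ = 1.25×10⁻² / 3.97×10⁻⁵ = 314.80.

N = 315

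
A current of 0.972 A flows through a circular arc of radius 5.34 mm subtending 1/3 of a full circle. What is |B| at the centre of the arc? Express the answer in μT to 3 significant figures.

The Biot–Savart field of a circular arc at its centre is B = μ₀Iφ/(4πR), with φ = 2.094 rad.
B = (4π×10⁻⁷ × 0.972 × 2.094) / (4π × 0.00534) = 3.81×10⁻⁵ T.

B ≈ 38.1 μT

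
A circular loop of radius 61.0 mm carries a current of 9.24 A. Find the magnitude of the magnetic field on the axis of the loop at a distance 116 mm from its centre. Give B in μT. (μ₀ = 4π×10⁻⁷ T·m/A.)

On the axis of a circular loop, B = μ₀IR² / [2(R²+z²)^(3/2)].
R² + z² = (0.061)² + (0.116)² = 0.01718 m², and (R²+z²)^(3/2) = 2.25×10⁻³ m³.
B = (4π×10⁻⁷ × 9.24 × 0.003721) / (2 × 2.25×10⁻³) = 9.60×10⁻⁶ T.

B ≈ 9.60 μT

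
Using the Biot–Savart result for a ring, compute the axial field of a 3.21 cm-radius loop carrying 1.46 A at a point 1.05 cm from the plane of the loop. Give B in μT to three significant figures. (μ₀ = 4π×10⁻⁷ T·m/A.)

On the axis of a circular loop, B = μ₀IR² / [2(R²+z²)^(3/2)].
R² + z² = (0.0321)² + (0.0105)² = 0.001141 m², and (R²+z²)^(3/2) = 3.85×10⁻⁵ m³.
B = (4π×10⁻⁷ × 1.46 × 0.00103) / (2 × 3.85×10⁻⁵) = 2.45×10⁻⁵ T.

B ≈ 24.5 μT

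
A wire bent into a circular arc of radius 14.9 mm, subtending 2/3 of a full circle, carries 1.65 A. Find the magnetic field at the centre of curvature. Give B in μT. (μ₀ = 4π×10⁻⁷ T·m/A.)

The Biot–Savart field of a circular arc at its centre is B = μ₀Iφ/(4πR), with φ = 4.189 rad.
B = (4π×10⁻⁷ × 1.65 × 4.189) / (4π × 0.0149) = 4.64×10⁻⁵ T.

B ≈ 46.4 μT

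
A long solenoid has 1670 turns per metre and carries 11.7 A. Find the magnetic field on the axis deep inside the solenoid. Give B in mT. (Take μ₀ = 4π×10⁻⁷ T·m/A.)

Inside a long solenoid, B = μ₀nI with n = 1670 turns/m.
B = 4π×10⁻⁷ × 1670 × 11.7 = 2.46×10⁻² T.

B ≈ 24.6 mT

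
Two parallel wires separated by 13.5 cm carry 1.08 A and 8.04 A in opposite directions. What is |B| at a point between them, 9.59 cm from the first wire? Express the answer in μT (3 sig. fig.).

B ≈ 43.4 μT

Each long wire gives B = μ₀I/(2πd). Distances are d₁ = 0.0959 m and d₂ = 0.0391 m.
B₁ = 2.25×10⁻⁶ T, B₂ = 4.11×10⁻⁵ T.
Between antiparallel currents both contributions point the same way, so they add. B = B₁ + B₂ = 2.25×10⁻⁶ + 4.11×10⁻⁵ = 4.34×10⁻⁵ T.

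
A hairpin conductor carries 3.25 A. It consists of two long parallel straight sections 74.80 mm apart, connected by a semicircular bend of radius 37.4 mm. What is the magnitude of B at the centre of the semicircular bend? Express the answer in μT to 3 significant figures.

B ≈ 44.7 μT

The semicircular arc contributes B_arc = μ₀I·π/(4πR) = μ₀I/(4R) = 2.73×10⁻⁵ T.
Each semi-infinite lead is at perpendicular distance R = 0.0374 m from the centre, with the perpendicular foot at its near end, so it contributes μ₀I/(4πR); both point the same way, together 1.74×10⁻⁵ T.
Arc and leads all point the same direction: B = 2.73×10⁻⁵ + 1.74×10⁻⁵ = 4.47×10⁻⁵ T.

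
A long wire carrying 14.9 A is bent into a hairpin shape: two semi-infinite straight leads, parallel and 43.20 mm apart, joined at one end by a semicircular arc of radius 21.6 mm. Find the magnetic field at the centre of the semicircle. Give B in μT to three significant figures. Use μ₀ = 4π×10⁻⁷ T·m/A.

B ≈ 355 μT

The semicircular arc contributes B_arc = μ₀I·π/(4πR) = μ₀I/(4R) = 2.17×10⁻⁴ T.
Each semi-infinite lead is at perpendicular distance R = 0.0216 m from the centre, with the perpendicular foot at its near end, so it contributes μ₀I/(4πR); both point the same way, together 1.38×10⁻⁴ T.
Arc and leads all point the same direction: B = 2.17×10⁻⁴ + 1.38×10⁻⁴ = 3.55×10⁻⁴ T.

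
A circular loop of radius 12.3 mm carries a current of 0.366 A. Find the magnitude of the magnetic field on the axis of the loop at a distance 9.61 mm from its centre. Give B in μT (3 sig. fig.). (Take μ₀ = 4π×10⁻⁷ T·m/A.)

B ≈ 9.15 μT

On the axis of a circular loop, B = μ₀IR² / [2(R²+z²)^(3/2)].
R² + z² = (0.0123)² + (0.00961)² = 0.0002436 m², and (R²+z²)^(3/2) = 3.80×10⁻⁶ m³.
B = (4π×10⁻⁷ × 0.366 × 0.0001513) / (2 × 3.80×10⁻⁶) = 9.15×10⁻⁶ T.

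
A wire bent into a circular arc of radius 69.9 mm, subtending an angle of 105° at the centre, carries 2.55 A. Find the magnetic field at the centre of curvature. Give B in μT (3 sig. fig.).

B ≈ 6.69 μT

The Biot–Savart field of a circular arc at its centre is B = μ₀Iφ/(4πR), with φ = 1.833 rad.
B = (4π×10⁻⁷ × 2.55 × 1.833) / (4π × 0.0699) = 6.69×10⁻⁶ T.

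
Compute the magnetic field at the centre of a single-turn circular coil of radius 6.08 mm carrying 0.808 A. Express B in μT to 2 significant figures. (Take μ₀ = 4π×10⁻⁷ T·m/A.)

B ≈ 84 μT

At the centre of a circular loop the Biot–Savart law gives B = μ₀I/(2R).
B = (4π×10⁻⁷ × 0.808) / (2 × 0.00608) = 8.35×10⁻⁵ T.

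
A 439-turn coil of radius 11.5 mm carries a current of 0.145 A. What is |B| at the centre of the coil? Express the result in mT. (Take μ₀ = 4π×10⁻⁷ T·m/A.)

B ≈ 3.48 mT

For an N-turn flat coil, B = Nμ₀I/(2R) with R = 0.0115 m.
B = 439 × 7.92×10⁻⁶ T = 3.48×10⁻³ T.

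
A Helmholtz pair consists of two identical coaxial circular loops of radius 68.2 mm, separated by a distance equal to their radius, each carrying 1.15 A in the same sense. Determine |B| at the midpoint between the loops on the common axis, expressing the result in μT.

Each loop contributes B = μ₀IR²/[2(R²+z²)^(3/2)] on the axis, with z measured from that loop.
Loop 1 (z = 0.0341 m): B₁ = 7.58×10⁻⁶ T. Loop 2 (z = 0.0341 m): B₂ = 7.58×10⁻⁶ T.
The fields add: B = B₁ + B₂ = 1.52×10⁻⁵ T.

B ≈ 15.2 μT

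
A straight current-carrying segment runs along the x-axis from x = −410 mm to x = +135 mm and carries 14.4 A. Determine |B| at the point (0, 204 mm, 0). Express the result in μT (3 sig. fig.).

For a finite straight segment, B = (μ₀I/4πd)(sinθ₁ + sinθ₂), where θ₁, θ₂ are the angles from the perpendicular to each end.
The perpendicular distance is d = 0.204 m; the end-offsets along the wire are a = 0.41 m and b = 0.135 m.
sinθ₁ = 0.41/√(0.41²+0.204²) = 0.8953; sinθ₂ = 0.135/√(0.135²+0.204²) = 0.5519.
B = (4π×10⁻⁷ × 14.4) / (4π × 0.204) × (0.8953 + 0.5519) = 1.02×10⁻⁵ T.

B ≈ 10.2 μT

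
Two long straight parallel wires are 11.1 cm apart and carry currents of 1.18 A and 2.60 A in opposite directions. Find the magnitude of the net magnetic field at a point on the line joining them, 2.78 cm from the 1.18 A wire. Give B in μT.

Each long wire gives B = μ₀I/(2πd). Distances are d₁ = 0.0278 m and d₂ = 0.0832 m.
B₁ = 8.49×10⁻⁶ T, B₂ = 6.25×10⁻⁶ T.
Between antiparallel currents both contributions point the same way, so they add. B = B₁ + B₂ = 8.49×10⁻⁶ + 6.25×10⁻⁶ = 1.47×10⁻⁵ T.

B ≈ 14.7 μT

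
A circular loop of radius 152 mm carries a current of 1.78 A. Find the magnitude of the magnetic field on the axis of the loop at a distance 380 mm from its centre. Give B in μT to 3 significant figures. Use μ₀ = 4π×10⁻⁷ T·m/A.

B ≈ 0.377 μT

On the axis of a circular loop, B = μ₀IR² / [2(R²+z²)^(3/2)].
R² + z² = (0.152)² + (0.38)² = 0.1675 m², and (R²+z²)^(3/2) = 6.86×10⁻² m³.
B = (4π×10⁻⁷ × 1.78 × 0.0231) / (2 × 6.86×10⁻²) = 3.77×10⁻⁷ T.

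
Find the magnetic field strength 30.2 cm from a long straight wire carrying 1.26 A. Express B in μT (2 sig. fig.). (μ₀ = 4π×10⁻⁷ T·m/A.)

For an infinitely long straight wire, B = μ₀I/(2πd).
B = (4π×10⁻⁷ × 1.26) / (2π × 0.302) = 8.34×10⁻⁷ T.

B ≈ 0.83 μT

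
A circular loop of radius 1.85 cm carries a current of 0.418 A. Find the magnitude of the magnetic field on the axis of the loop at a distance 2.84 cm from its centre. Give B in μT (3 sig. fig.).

B ≈ 2.31 μT

On the axis of a circular loop, B = μ₀IR² / [2(R²+z²)^(3/2)].
R² + z² = (0.0185)² + (0.0284)² = 0.001149 m², and (R²+z²)^(3/2) = 3.89×10⁻⁵ m³.
B = (4π×10⁻⁷ × 0.418 × 0.0003423) / (2 × 3.89×10⁻⁵) = 2.31×10⁻⁶ T.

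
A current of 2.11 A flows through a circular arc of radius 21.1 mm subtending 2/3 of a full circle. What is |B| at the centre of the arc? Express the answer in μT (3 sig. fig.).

B ≈ 41.9 μT

The Biot–Savart field of a circular arc at its centre is B = μ₀Iφ/(4πR), with φ = 4.189 rad.
B = (4π×10⁻⁷ × 2.11 × 4.189) / (4π × 0.0211) = 4.19×10⁻⁵ T.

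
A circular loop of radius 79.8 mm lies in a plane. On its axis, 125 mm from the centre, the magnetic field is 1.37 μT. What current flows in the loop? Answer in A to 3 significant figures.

On the axis of a loop, B = μ₀IR²/[2(R²+z²)^(3/2)], so I = 2B(R²+z²)^(3/2)/(μ₀R²).
R² + z² = 0.006368 + 0.01562 = 0.02199 m²; raised to 3/2 gives 3.26×10⁻³ m³.
I = 2 × 1.37×10⁻⁶ × 3.26×10⁻³ / (1.26×10⁻⁶ × 0.006368) = 1.12 A.

I ≈ 1.12 A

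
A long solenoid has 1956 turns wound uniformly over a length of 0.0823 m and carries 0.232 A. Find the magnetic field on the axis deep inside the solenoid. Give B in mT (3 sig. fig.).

B ≈ 6.93 mT

Inside a long solenoid, B = μ₀nI with n = 2.377×10⁴ turns/m.
B = 4π×10⁻⁷ × 2.377×10⁴ × 0.232 = 6.93×10⁻³ T.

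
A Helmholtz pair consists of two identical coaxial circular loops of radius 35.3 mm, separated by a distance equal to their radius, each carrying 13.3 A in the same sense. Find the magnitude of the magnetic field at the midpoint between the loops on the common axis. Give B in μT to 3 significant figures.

B ≈ 339 μT

Each loop contributes B = μ₀IR²/[2(R²+z²)^(3/2)] on the axis, with z measured from that loop.
Loop 1 (z = 0.01765 m): B₁ = 1.69×10⁻⁴ T. Loop 2 (z = 0.01765 m): B₂ = 1.69×10⁻⁴ T.
The fields add: B = B₁ + B₂ = 3.39×10⁻⁴ T.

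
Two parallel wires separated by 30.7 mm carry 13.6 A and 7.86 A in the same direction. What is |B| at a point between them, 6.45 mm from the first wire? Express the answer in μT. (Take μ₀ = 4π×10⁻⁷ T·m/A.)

Each long wire gives B = μ₀I/(2πd). Distances are d₁ = 0.00645 m and d₂ = 0.02425 m.
B₁ = 4.22×10⁻⁴ T, B₂ = 6.48×10⁻⁵ T.
Between parallel currents the two contributions point in opposite directions, so they subtract. B = |B₁ − B₂| = |4.22×10⁻⁴ − 6.48×10⁻⁵| = 3.57×10⁻⁴ T.

B ≈ 357 μT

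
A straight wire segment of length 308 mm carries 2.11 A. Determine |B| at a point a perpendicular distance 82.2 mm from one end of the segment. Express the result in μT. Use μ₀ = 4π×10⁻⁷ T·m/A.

For a finite straight segment, B = (μ₀I/4πd)(sinθ₁ + sinθ₂), where θ₁, θ₂ are the angles from the perpendicular to each end.
The perpendicular foot is at one end, so the two end-offsets along the wire are 0 and L = 0.308 m.
sinθ₁ = 0/√(0²+0.0822²) = 0.0000; sinθ₂ = 0.308/√(0.308²+0.0822²) = 0.9662.
B = (4π×10⁻⁷ × 2.11) / (4π × 0.0822) × (0.0000 + 0.9662) = 2.48×10⁻⁶ T.

B ≈ 2.48 μT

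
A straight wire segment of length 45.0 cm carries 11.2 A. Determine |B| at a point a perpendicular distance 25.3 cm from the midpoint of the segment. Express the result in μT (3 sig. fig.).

For a finite straight segment, B = (μ₀I/4πd)(sinθ₁ + sinθ₂), where θ₁, θ₂ are the angles from the perpendicular to each end.
The perpendicular from the point meets the wire at its midpoint, so each end is L/2 = 0.225 m away along the wire.
sinθ₁ = 0.225/√(0.225²+0.253²) = 0.6645; sinθ₂ = 0.225/√(0.225²+0.253²) = 0.6645.
B = (4π×10⁻⁷ × 11.2) / (4π × 0.253) × (0.6645 + 0.6645) = 5.88×10⁻⁶ T.

B ≈ 5.88 μT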